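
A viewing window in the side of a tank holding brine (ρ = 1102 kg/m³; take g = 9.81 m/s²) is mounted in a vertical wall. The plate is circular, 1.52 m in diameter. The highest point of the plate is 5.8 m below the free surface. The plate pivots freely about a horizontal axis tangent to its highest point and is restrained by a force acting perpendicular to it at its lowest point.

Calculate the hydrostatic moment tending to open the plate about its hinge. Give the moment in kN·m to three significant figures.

M ≈ 101 kN·m

γ = ρg = 1102 × 9.81 / 1000 = 10.81062 kN/m³.
The centroid is at the centre, 0.76 m below the top of the plate, so the centroid depth is h_c = 5.8 + 0.76 = 6.56 m.
A = π(0.76)² = 1.81458 m².
Resultant F = γ·h_c·A = 10.81062 × 6.56 × 1.81458 = 128.686 kN.
I_c = πr⁴/4 = π × 0.76⁴/4 = 0.262026 m⁴.
Centre of pressure: y_p = y_c + I_c/(y_c·A) = 6.56 + 0.262026/(6.56 × 1.81458) = 6.56 + 0.0220122 = 6.58201 m along the plane.
The resultant acts 0.76 + 0.0220122 = 0.782012 m (along the plate) below the hinge at the top edge, so the moment about the hinge is M = F × 0.782012 = 128.686 × 0.782012 = 100.634 kN·m.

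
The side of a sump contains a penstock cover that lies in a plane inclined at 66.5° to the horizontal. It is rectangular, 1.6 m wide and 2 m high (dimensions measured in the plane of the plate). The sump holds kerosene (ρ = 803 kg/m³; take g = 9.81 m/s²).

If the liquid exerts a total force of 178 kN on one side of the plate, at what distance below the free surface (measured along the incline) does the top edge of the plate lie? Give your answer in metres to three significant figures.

y_top ≈ 6.70 m

γ = ρg = 803 × 9.81 / 1000 = 7.87743 kN/m³.
A = 1.6 × 2 = 3.2 m².
From F = γ·h_c·A, the centroid depth is h_c = 178/(7.87743 × 3.2) = 7.06131 m.
Let θ = 66.5° be the plate's angle to the horizontal; measure y along the incline from where the plane meets the free surface. Vertical depth h = y·sinθ with sinθ = 0.917060.
Along the incline, y_c = h_c/sinθ = 7.06131/0.917060 = 7.69994 m.
The centroid lies 2/2 = 1 m below the top edge, so the top edge sits at y_top = 7.69994 − 1 = 6.69994 m along the incline.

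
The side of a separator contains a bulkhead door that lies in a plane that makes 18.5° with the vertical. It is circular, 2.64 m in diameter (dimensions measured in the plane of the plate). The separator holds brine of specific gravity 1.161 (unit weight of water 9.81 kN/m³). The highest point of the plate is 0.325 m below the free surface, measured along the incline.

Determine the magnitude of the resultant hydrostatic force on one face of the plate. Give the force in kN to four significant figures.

F ≈ 97.26 kN

γ = 1.161 × 9.81 = 11.38941 kN/m³.
The plate makes 18.5° with the vertical, i.e. θ = 90° − 18.5° = 71.5° to the horizontal. Measuring y along the incline from the free-surface line, vertical depth h = y·sinθ with sinθ = 0.948324.
The centroid is at the centre, 1.32 m below the top of the plate, so y_c = 0.325 + 1.32 = 1.645 m and h_c = 1.645 × 0.948324 = 1.55999 m.
A = π(1.32)² = 5.47391 m².
Resultant F = γ·h_c·A = 11.38941 × 1.55999 × 5.47391 = 97.257 kN.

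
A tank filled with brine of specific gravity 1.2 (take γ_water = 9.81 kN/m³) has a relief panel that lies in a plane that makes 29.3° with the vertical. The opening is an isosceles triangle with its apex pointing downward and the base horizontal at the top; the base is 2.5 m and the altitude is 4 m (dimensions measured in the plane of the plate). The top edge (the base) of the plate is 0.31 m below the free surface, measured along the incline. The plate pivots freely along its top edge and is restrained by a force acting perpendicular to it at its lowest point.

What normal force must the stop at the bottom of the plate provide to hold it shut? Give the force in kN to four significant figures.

γ = 1.2 × 9.81 = 11.772 kN/m³.
The plate makes 29.3° with the vertical, i.e. θ = 90° − 29.3° = 60.7° to the horizontal. Measuring y along the incline from the free-surface line, vertical depth h = y·sinθ with sinθ = 0.872069.
With the apex down, the centroid sits h/3 = 4/3 = 1.33333 m below the base (the top edge), so y_c = 0.31 + 1.33333 = 1.64333 m and h_c = 1.64333 × 0.872069 = 1.4331 m.
A = ½ × 2.5 × 4 = 5 m².
Resultant F = γ·h_c·A = 11.772 × 1.4331 × 5 = 84.3523 kN.
I_c = b·h³/36 = 2.5 × 4³/36 = 4.44444 m⁴.
Centre of pressure: y_p = y_c + I_c/(y_c·A) = 1.64333 + 4.44444/(1.64333 × 5) = 1.64333 + 0.540907 = 2.18424 m along the plane.
The resultant acts 1.33333 + 0.540907 = 1.87424 m (along the plate) below the hinge at the top edge, so the moment about the hinge is M = F × 1.87424 = 84.3523 × 1.87424 = 158.096 kN·m.
A normal force at the bottom, 4 m from the hinge, must supply this moment: P = 158.096/4 = 39.524 kN.

P ≈ 39.52 kN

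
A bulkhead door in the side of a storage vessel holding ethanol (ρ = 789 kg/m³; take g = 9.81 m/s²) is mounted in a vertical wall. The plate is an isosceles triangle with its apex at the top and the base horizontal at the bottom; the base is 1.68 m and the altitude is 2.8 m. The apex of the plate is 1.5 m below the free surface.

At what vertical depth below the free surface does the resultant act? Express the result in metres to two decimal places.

γ = ρg = 789 × 9.81 / 1000 = 7.74009 kN/m³.
With the apex up, the centroid sits 2h/3 = 2 × 2.8/3 = 1.86667 m below the apex, so the centroid depth is h_c = 1.5 + 1.86667 = 3.36667 m.
A = ½ × 1.68 × 2.8 = 2.352 m².
Resultant F = γ·h_c·A = 7.74009 × 3.36667 × 2.352 = 61.2892 kN.
I_c = b·h³/36 = 1.68 × 2.8³/36 = 1.02443 m⁴.
Centre of pressure: y_p = y_c + I_c/(y_c·A) = 3.36667 + 1.02443/(3.36667 × 2.352) = 3.36667 + 0.129373 = 3.49604 m along the plane.

h_p = 3.50 m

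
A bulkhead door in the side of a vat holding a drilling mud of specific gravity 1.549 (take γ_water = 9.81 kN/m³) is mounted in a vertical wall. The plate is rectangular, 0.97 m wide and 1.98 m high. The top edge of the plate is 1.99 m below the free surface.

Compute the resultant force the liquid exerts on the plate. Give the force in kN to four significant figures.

γ = 1.549 × 9.81 = 15.19569 kN/m³.
The centroid lies 1.98/2 = 0.99 m below the top edge, so the centroid depth is h_c = 1.99 + 0.99 = 2.98 m.
A = 0.97 × 1.98 = 1.9206 m².
Resultant F = γ·h_c·A = 15.19569 × 2.98 × 1.9206 = 86.9708 kN.

F ≈ 86.97 kN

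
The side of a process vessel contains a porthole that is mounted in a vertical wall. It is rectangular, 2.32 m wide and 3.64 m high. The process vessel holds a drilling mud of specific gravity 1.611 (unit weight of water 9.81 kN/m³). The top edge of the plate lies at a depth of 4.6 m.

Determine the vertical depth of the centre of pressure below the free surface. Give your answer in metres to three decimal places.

h_p = 6.592 m

γ = 1.611 × 9.81 = 15.80391 kN/m³.
The centroid lies 3.64/2 = 1.82 m below the top edge, so the centroid depth is h_c = 4.6 + 1.82 = 6.42 m.
A = 2.32 × 3.64 = 8.4448 m².
Resultant F = γ·h_c·A = 15.80391 × 6.42 × 8.4448 = 856.819 kN.
I_c = b·h³/12 = 2.32 × 3.64³/12 = 9.32419 m⁴.
Centre of pressure: y_p = y_c + I_c/(y_c·A) = 6.42 + 9.32419/(6.42 × 8.4448) = 6.42 + 0.171983 = 6.59198 m along the plane.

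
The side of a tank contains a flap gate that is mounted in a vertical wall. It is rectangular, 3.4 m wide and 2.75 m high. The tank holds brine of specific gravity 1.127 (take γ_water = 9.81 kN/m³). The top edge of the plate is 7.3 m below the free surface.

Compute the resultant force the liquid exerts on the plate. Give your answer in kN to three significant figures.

F ≈ 897 kN

γ = 1.127 × 9.81 = 11.05587 kN/m³.
The centroid lies 2.75/2 = 1.375 m below the top edge, so the centroid depth is h_c = 7.3 + 1.375 = 8.675 m.
A = 3.4 × 2.75 = 9.35 m².
Resultant F = γ·h_c·A = 11.05587 × 8.675 × 9.35 = 896.755 kN.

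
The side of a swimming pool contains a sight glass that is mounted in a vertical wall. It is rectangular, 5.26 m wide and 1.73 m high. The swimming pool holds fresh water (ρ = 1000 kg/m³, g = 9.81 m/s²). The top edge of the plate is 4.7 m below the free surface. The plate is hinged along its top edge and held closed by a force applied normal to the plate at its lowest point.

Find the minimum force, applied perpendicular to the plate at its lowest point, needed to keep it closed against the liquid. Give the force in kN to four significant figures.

γ = ρg = 1000 × 9.81 = 9810 N/m³ = 9.81 kN/m³.
The centroid lies 1.73/2 = 0.865 m below the top edge, so the centroid depth is h_c = 4.7 + 0.865 = 5.565 m.
A = 5.26 × 1.73 = 9.0998 m².
Resultant F = γ·h_c·A = 9.81 × 5.565 × 9.0998 = 496.782 kN.
I_c = b·h³/12 = 5.26 × 1.73³/12 = 2.26957 m⁴.
Centre of pressure: y_p = y_c + I_c/(y_c·A) = 5.565 + 2.26957/(5.565 × 9.0998) = 5.565 + 0.0448174 = 5.60982 m along the plane.
The resultant acts 0.865 + 0.0448174 = 0.909817 m (along the plate) below the hinge at the top edge, so the moment about the hinge is M = F × 0.909817 = 496.782 × 0.909817 = 451.981 kN·m.
A normal force at the bottom, 1.73 m from the hinge, must supply this moment: P = 451.981/1.73 = 261.261 kN.

P ≈ 261.3 kN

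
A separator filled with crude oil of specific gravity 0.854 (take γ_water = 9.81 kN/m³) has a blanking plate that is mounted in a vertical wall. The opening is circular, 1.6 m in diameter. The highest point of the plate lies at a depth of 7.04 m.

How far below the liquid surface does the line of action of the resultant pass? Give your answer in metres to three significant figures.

h_p = 7.86 m

γ = 0.854 × 9.81 = 8.37774 kN/m³.
The centroid is at the centre, 0.8 m below the top of the plate, so the centroid depth is h_c = 7.04 + 0.8 = 7.84 m.
A = π(0.8)² = 2.01062 m².
Resultant F = γ·h_c·A = 8.37774 × 7.84 × 2.01062 = 132.061 kN.
I_c = πr⁴/4 = π × 0.8⁴/4 = 0.321699 m⁴.
Centre of pressure: y_p = y_c + I_c/(y_c·A) = 7.84 + 0.321699/(7.84 × 2.01062) = 7.84 + 0.0204082 = 7.86041 m along the plane.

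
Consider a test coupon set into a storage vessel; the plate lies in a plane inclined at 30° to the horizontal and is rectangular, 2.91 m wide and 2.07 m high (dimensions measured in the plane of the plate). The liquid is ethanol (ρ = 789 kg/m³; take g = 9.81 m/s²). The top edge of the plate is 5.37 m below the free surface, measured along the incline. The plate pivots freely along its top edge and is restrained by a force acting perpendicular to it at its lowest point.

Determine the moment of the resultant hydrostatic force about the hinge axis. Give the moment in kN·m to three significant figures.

γ = ρg = 789 × 9.81 / 1000 = 7.74009 kN/m³.
Let θ = 30° be the plate's angle to the horizontal; measure y along the incline from where the plane meets the free surface. Vertical depth h = y·sinθ with sinθ = 0.500000.
The centroid lies 2.07/2 = 1.035 m below the top edge, so y_c = 5.37 + 1.035 = 6.405 m and h_c = 6.405 × 0.500000 = 3.2025 m.
A = 2.91 × 2.07 = 6.0237 m².
Resultant F = γ·h_c·A = 7.74009 × 3.2025 × 6.0237 = 149.313 kN.
I_c = b·h³/12 = 2.91 × 2.07³/12 = 2.15091 m⁴.
Centre of pressure: y_p = y_c + I_c/(y_c·A) = 6.405 + 2.15091/(6.405 × 6.0237) = 6.405 + 0.0557493 = 6.46075 m along the plane.
The resultant acts 1.035 + 0.0557493 = 1.09075 m (along the plate) below the hinge at the top edge, so the moment about the hinge is M = F × 1.09075 = 149.313 × 1.09075 = 162.863 kN·m.

M ≈ 163 kN·m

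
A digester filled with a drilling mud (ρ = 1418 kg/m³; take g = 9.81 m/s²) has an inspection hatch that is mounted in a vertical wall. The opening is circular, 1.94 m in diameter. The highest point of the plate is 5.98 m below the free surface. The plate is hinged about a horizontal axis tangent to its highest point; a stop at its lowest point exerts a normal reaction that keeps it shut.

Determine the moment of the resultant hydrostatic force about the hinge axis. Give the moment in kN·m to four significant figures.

γ = ρg = 1418 × 9.81 / 1000 = 13.91058 kN/m³.
The centroid is at the centre, 0.97 m below the top of the plate, so the centroid depth is h_c = 5.98 + 0.97 = 6.95 m.
A = π(0.97)² = 2.95592 m².
Resultant F = γ·h_c·A = 13.91058 × 6.95 × 2.95592 = 285.774 kN.
I_c = πr⁴/4 = π × 0.97⁴/4 = 0.695307 m⁴.
Centre of pressure: y_p = y_c + I_c/(y_c·A) = 6.95 + 0.695307/(6.95 × 2.95592) = 6.95 + 0.0338454 = 6.98385 m along the plane.
The resultant acts 0.97 + 0.0338454 = 1.00385 m (along the plate) below the hinge at the top edge, so the moment about the hinge is M = F × 1.00385 = 285.774 × 1.00385 = 286.874 kN·m.

M ≈ 286.9 kN·m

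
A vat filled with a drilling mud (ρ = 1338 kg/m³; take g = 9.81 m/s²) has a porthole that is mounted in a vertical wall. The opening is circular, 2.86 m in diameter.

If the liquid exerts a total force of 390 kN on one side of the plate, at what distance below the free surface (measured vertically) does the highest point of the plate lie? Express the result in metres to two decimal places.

d_top ≈ 3.20 m

γ = ρg = 1338 × 9.81 / 1000 = 13.12578 kN/m³.
A = π(1.43)² = 6.42424 m².
From F = γ·h_c·A, the centroid depth is h_c = 390/(13.12578 × 6.42424) = 4.62506 m.
The centroid is at the centre, 1.43 m below the top of the plate, so the highest point sits at h_top = 4.62506 − 1.43 = 3.19506 m below the surface.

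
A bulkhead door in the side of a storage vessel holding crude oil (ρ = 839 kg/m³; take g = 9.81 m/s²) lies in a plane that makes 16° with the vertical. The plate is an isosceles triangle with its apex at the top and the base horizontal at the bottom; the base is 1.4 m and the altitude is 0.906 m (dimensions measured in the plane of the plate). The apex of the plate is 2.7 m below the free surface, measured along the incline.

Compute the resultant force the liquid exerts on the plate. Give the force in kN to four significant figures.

F ≈ 16.58 kN

γ = ρg = 839 × 9.81 / 1000 = 8.23059 kN/m³.
The plate makes 16° with the vertical, i.e. θ = 90° − 16° = 74° to the horizontal. Measuring y along the incline from the free-surface line, vertical depth h = y·sinθ with sinθ = 0.961262.
With the apex up, the centroid sits 2h/3 = 2 × 0.906/3 = 0.604 m below the apex, so y_c = 2.7 + 0.604 = 3.304 m and h_c = 3.304 × 0.961262 = 3.17601 m.
A = ½ × 1.4 × 0.906 = 0.6342 m².
Resultant F = γ·h_c·A = 8.23059 × 3.17601 × 0.6342 = 16.5783 kN.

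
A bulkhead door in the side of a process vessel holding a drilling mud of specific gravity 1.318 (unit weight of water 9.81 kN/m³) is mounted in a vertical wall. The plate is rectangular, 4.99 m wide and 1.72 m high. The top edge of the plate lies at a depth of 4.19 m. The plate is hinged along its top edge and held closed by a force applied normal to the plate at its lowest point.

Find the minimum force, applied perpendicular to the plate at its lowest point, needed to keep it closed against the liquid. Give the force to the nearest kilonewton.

P ≈ 296 kN

γ = 1.318 × 9.81 = 12.92958 kN/m³.
The centroid lies 1.72/2 = 0.86 m below the top edge, so the centroid depth is h_c = 4.19 + 0.86 = 5.05 m.
A = 4.99 × 1.72 = 8.5828 m².
Resultant F = γ·h_c·A = 12.92958 × 5.05 × 8.5828 = 560.409 kN.
I_c = b·h³/12 = 4.99 × 1.72³/12 = 2.11595 m⁴.
Centre of pressure: y_p = y_c + I_c/(y_c·A) = 5.05 + 2.11595/(5.05 × 8.5828) = 5.05 + 0.0488186 = 5.09882 m along the plane.
The resultant acts 0.86 + 0.0488186 = 0.908819 m (along the plate) below the hinge at the top edge, so the moment about the hinge is M = F × 0.908819 = 560.409 × 0.908819 = 509.31 kN·m.
A normal force at the bottom, 1.72 m from the hinge, must supply this moment: P = 509.31/1.72 = 296.11 kN.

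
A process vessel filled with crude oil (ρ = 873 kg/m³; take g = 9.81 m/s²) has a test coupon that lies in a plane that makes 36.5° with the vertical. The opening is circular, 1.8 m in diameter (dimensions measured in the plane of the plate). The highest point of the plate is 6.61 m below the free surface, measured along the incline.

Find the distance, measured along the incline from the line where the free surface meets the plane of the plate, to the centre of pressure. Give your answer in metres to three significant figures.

γ = ρg = 873 × 9.81 / 1000 = 8.56413 kN/m³.
The plate makes 36.5° with the vertical, i.e. θ = 90° − 36.5° = 53.5° to the horizontal. Measuring y along the incline from the free-surface line, vertical depth h = y·sinθ with sinθ = 0.803857.
The centroid is at the centre, 0.9 m below the top of the plate, so y_c = 6.61 + 0.9 = 7.51 m and h_c = 7.51 × 0.803857 = 6.03697 m.
A = π(0.9)² = 2.54469 m².
Resultant F = γ·h_c·A = 8.56413 × 6.03697 × 2.54469 = 131.564 kN.
I_c = πr⁴/4 = π × 0.9⁴/4 = 0.5153 m⁴.
Centre of pressure: y_p = y_c + I_c/(y_c·A) = 7.51 + 0.5153/(7.51 × 2.54469) = 7.51 + 0.0269641 = 7.53696 m along the plane.

y_p = 7.54 m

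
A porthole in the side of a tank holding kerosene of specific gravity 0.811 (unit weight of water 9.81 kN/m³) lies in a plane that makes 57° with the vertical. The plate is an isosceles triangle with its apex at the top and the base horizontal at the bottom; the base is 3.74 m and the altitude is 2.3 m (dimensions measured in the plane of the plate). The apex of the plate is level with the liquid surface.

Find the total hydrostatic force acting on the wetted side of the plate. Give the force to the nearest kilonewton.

γ = 0.811 × 9.81 = 7.95591 kN/m³.
The plate makes 57° with the vertical, i.e. θ = 90° − 57° = 33° to the horizontal. Measuring y along the incline from the free-surface line, vertical depth h = y·sinθ with sinθ = 0.544639.
With the apex up, the centroid sits 2h/3 = 2 × 2.3/3 = 1.53333 m below the apex, so y_c = 1.53333 m and h_c = 1.53333 × 0.544639 = 0.835111 m.
A = ½ × 3.74 × 2.3 = 4.301 m².
Resultant F = γ·h_c·A = 7.95591 × 0.835111 × 4.301 = 28.5761 kN.

F ≈ 29 kN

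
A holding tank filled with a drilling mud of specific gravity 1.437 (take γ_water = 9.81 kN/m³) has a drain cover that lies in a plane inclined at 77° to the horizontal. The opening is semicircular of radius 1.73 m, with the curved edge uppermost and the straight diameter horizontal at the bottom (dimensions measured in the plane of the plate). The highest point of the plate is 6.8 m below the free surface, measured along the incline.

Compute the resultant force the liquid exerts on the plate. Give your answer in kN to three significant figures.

γ = 1.437 × 9.81 = 14.09697 kN/m³.
Let θ = 77° be the plate's angle to the horizontal; measure y along the incline from where the plane meets the free surface. Vertical depth h = y·sinθ with sinθ = 0.974370.
The centroid lies 4r/(3π) = 0.734235 m above the diameter, so r − 4r/(3π) = 1.73 − 0.734235 = 0.995765 m below the topmost point, so y_c = 6.8 + 0.995765 = 7.79576 m and h_c = 7.79576 × 0.974370 = 7.59595 m.
A = πr²/2 = π × 1.73²/2 = 4.70124 m².
Resultant F = γ·h_c·A = 14.09697 × 7.59595 × 4.70124 = 503.408 kN.

F ≈ 503 kN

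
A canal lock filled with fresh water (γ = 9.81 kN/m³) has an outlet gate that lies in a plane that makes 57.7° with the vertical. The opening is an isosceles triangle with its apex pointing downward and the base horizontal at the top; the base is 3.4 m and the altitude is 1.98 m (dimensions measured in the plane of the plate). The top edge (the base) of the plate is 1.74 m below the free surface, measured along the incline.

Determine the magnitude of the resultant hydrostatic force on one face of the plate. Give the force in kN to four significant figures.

F ≈ 42.35 kN

γ = 9.81 kN/m³.
The plate makes 57.7° with the vertical, i.e. θ = 90° − 57.7° = 32.3° to the horizontal. Measuring y along the incline from the free-surface line, vertical depth h = y·sinθ with sinθ = 0.534352.
With the apex down, the centroid sits h/3 = 1.98/3 = 0.66 m below the base (the top edge), so y_c = 1.74 + 0.66 = 2.4 m and h_c = 2.4 × 0.534352 = 1.28244 m.
A = ½ × 3.4 × 1.98 = 3.366 m².
Resultant F = γ·h_c·A = 9.81 × 1.28244 × 3.366 = 42.3468 kN.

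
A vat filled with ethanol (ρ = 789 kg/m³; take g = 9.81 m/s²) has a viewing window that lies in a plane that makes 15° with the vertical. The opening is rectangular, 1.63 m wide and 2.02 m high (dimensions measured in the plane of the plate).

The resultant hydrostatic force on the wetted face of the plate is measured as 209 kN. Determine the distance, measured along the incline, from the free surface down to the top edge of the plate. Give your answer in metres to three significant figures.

y_top ≈ 7.48 m

γ = ρg = 789 × 9.81 / 1000 = 7.74009 kN/m³.
A = 1.63 × 2.02 = 3.2926 m².
From F = γ·h_c·A, the centroid depth is h_c = 209/(7.74009 × 3.2926) = 8.2009 m.
The plate makes 15° with the vertical, i.e. θ = 90° − 15° = 75° to the horizontal. Measuring y along the incline from the free-surface line, vertical depth h = y·sinθ with sinθ = 0.965926.
Along the incline, y_c = h_c/sinθ = 8.2009/0.965926 = 8.49019 m.
The centroid lies 2.02/2 = 1.01 m below the top edge, so the top edge sits at y_top = 8.49019 − 1.01 = 7.48019 m along the incline.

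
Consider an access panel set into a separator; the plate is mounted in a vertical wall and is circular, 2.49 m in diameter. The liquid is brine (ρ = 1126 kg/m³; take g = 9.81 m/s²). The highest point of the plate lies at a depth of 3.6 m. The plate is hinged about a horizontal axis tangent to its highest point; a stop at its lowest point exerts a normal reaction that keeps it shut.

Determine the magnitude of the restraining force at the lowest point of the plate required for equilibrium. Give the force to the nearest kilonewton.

γ = ρg = 1126 × 9.81 / 1000 = 11.04606 kN/m³.
The centroid is at the centre, 1.245 m below the top of the plate, so the centroid depth is h_c = 3.6 + 1.245 = 4.845 m.
A = π(1.245)² = 4.86955 m².
Resultant F = γ·h_c·A = 11.04606 × 4.845 × 4.86955 = 260.609 kN.
I_c = πr⁴/4 = π × 1.245⁴/4 = 1.88698 m⁴.
Centre of pressure: y_p = y_c + I_c/(y_c·A) = 4.845 + 1.88698/(4.845 × 4.86955) = 4.845 + 0.0799806 = 4.92498 m along the plane.
The resultant acts 1.245 + 0.0799806 = 1.32498 m (along the plate) below the hinge at the top edge, so the moment about the hinge is M = F × 1.32498 = 260.609 × 1.32498 = 345.302 kN·m.
A normal force at the bottom, 2.49 m from the hinge, must supply this moment: P = 345.302/2.49 = 138.676 kN.

P ≈ 139 kN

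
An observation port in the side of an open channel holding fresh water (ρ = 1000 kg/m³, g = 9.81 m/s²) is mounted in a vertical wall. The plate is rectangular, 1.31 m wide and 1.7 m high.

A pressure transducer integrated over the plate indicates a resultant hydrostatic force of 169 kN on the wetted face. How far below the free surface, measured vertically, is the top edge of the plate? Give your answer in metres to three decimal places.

γ = ρg = 1000 × 9.81 = 9810 N/m³ = 9.81 kN/m³.
A = 1.31 × 1.7 = 2.227 m².
From F = γ·h_c·A, the centroid depth is h_c = 169/(9.81 × 2.227) = 7.73566 m.
The centroid lies 1.7/2 = 0.85 m below the top edge, so the top edge sits at h_top = 7.73566 − 0.85 = 6.88566 m below the surface.

d_top ≈ 6.886 m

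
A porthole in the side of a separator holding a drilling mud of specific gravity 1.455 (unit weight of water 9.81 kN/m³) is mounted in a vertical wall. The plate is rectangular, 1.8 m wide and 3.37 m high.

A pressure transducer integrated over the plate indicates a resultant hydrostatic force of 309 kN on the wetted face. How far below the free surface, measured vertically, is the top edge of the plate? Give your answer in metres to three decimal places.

γ = 1.455 × 9.81 = 14.27355 kN/m³.
A = 1.8 × 3.37 = 6.066 m².
From F = γ·h_c·A, the centroid depth is h_c = 309/(14.27355 × 6.066) = 3.56882 m.
The centroid lies 3.37/2 = 1.685 m below the top edge, so the top edge sits at h_top = 3.56882 − 1.685 = 1.88382 m below the surface.

d_top ≈ 1.884 m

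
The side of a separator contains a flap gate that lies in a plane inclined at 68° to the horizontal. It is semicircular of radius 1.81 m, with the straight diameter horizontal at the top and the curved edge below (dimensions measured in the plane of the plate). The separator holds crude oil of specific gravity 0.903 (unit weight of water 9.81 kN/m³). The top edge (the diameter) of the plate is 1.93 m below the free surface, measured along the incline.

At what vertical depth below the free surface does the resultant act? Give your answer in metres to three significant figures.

γ = 0.903 × 9.81 = 8.85843 kN/m³.
Let θ = 68° be the plate's angle to the horizontal; measure y along the incline from where the plane meets the free surface. Vertical depth h = y·sinθ with sinθ = 0.927184.
The centroid of a semicircle lies 4r/(3π) = 0.768188 m from the diameter, here below the top edge, so y_c = 1.93 + 0.768188 = 2.69819 m and h_c = 2.69819 × 0.927184 = 2.50172 m.
A = πr²/2 = π × 1.81²/2 = 5.14609 m².
Resultant F = γ·h_c·A = 8.85843 × 2.50172 × 5.14609 = 114.044 kN.
I_c = (π/8 − 8/(9π))·r⁴ = 0.109757 × 1.81⁴ = 1.178 m⁴.
Centre of pressure: y_p = y_c + I_c/(y_c·A) = 2.69819 + 1.178/(2.69819 × 5.14609) = 2.69819 + 0.084839 = 2.78303 m along the plane.
Vertically, h_p = y_p·sinθ = 2.78303 × 0.927184 = 2.58038 m.

h_p = 2.58 m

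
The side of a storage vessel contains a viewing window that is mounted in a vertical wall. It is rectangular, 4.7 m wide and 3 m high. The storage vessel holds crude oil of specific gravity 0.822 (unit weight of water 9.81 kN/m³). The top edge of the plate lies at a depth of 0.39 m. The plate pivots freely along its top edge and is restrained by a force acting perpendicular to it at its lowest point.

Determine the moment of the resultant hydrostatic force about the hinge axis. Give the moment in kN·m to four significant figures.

γ = 0.822 × 9.81 = 8.06382 kN/m³.
The centroid lies 3/2 = 1.5 m below the top edge, so the centroid depth is h_c = 0.39 + 1.5 = 1.89 m.
A = 4.7 × 3 = 14.1 m².
Resultant F = γ·h_c·A = 8.06382 × 1.89 × 14.1 = 214.893 kN.
I_c = b·h³/12 = 4.7 × 3³/12 = 10.575 m⁴.
Centre of pressure: y_p = y_c + I_c/(y_c·A) = 1.89 + 10.575/(1.89 × 14.1) = 1.89 + 0.396825 = 2.28682 m along the plane.
The resultant acts 1.5 + 0.396825 = 1.89682 m (along the plate) below the hinge at the top edge, so the moment about the hinge is M = F × 1.89682 = 214.893 × 1.89682 = 407.613 kN·m.

M ≈ 407.6 kN·m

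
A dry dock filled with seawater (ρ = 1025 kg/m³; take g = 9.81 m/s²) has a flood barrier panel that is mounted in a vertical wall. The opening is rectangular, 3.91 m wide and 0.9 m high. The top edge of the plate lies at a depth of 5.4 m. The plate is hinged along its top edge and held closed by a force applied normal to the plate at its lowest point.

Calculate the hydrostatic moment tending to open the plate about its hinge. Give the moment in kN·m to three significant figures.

M ≈ 95.5 kN·m

γ = ρg = 1025 × 9.81 / 1000 = 10.05525 kN/m³.
The centroid lies 0.9/2 = 0.45 m below the top edge, so the centroid depth is h_c = 5.4 + 0.45 = 5.85 m.
A = 3.91 × 0.9 = 3.519 m².
Resultant F = γ·h_c·A = 10.05525 × 5.85 × 3.519 = 206.999 kN.
I_c = b·h³/12 = 3.91 × 0.9³/12 = 0.237533 m⁴.
Centre of pressure: y_p = y_c + I_c/(y_c·A) = 5.85 + 0.237533/(5.85 × 3.519) = 5.85 + 0.0115385 = 5.86154 m along the plane.
The resultant acts 0.45 + 0.0115385 = 0.461539 m (along the plate) below the hinge at the top edge, so the moment about the hinge is M = F × 0.461539 = 206.999 × 0.461539 = 95.5381 kN·m.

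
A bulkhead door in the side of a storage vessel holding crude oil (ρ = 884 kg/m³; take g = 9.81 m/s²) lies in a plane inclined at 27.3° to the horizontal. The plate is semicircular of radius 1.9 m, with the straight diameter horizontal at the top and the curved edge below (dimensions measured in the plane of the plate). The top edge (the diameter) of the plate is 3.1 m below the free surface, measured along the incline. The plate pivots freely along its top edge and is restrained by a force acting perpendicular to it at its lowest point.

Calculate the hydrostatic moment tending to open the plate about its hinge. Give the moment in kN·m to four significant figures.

M ≈ 76.74 kN·m

γ = ρg = 884 × 9.81 / 1000 = 8.67204 kN/m³.
Let θ = 27.3° be the plate's angle to the horizontal; measure y along the incline from where the plane meets the free surface. Vertical depth h = y·sinθ with sinθ = 0.458650.
The centroid of a semicircle lies 4r/(3π) = 0.806385 m from the diameter, here below the top edge, so y_c = 3.1 + 0.806385 = 3.90639 m and h_c = 3.90639 × 0.458650 = 1.79167 m.
A = πr²/2 = π × 1.9²/2 = 5.67057 m².
Resultant F = γ·h_c·A = 8.67204 × 1.79167 × 5.67057 = 88.1061 kN.
I_c = (π/8 − 8/(9π))·r⁴ = 0.109757 × 1.9⁴ = 1.43036 m⁴.
Centre of pressure: y_p = y_c + I_c/(y_c·A) = 3.90639 + 1.43036/(3.90639 × 5.67057) = 3.90639 + 0.0645718 = 3.97096 m along the plane.
The resultant acts 0.806385 + 0.0645718 = 0.870957 m (along the plate) below the hinge at the top edge, so the moment about the hinge is M = F × 0.870957 = 88.1061 × 0.870957 = 76.7366 kN·m.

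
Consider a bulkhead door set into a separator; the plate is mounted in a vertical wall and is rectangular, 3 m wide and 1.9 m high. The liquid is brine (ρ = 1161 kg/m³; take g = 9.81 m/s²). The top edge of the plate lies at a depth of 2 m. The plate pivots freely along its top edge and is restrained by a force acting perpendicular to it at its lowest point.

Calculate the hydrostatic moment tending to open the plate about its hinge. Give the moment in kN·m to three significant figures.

γ = ρg = 1161 × 9.81 / 1000 = 11.38941 kN/m³.
The centroid lies 1.9/2 = 0.95 m below the top edge, so the centroid depth is h_c = 2 + 0.95 = 2.95 m.
A = 3 × 1.9 = 5.7 m².
Resultant F = γ·h_c·A = 11.38941 × 2.95 × 5.7 = 191.513 kN.
I_c = b·h³/12 = 3 × 1.9³/12 = 1.71475 m⁴.
Centre of pressure: y_p = y_c + I_c/(y_c·A) = 2.95 + 1.71475/(2.95 × 5.7) = 2.95 + 0.101977 = 3.05198 m along the plane.
The resultant acts 0.95 + 0.101977 = 1.05198 m (along the plate) below the hinge at the top edge, so the moment about the hinge is M = F × 1.05198 = 191.513 × 1.05198 = 201.468 kN·m.

M ≈ 201 kN·m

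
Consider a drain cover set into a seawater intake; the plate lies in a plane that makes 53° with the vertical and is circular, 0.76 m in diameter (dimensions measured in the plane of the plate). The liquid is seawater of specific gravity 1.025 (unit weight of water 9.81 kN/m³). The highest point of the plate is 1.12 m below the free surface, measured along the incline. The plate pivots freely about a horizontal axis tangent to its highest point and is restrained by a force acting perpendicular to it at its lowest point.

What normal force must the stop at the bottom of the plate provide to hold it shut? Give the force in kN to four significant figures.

γ = 1.025 × 9.81 = 10.05525 kN/m³.
The plate makes 53° with the vertical, i.e. θ = 90° − 53° = 37° to the horizontal. Measuring y along the incline from the free-surface line, vertical depth h = y·sinθ with sinθ = 0.601815.
The centroid is at the centre, 0.38 m below the top of the plate, so y_c = 1.12 + 0.38 = 1.5 m and h_c = 1.5 × 0.601815 = 0.902722 m.
A = π(0.38)² = 0.453646 m².
Resultant F = γ·h_c·A = 10.05525 × 0.902722 × 0.453646 = 4.11779 kN.
I_c = πr⁴/4 = π × 0.38⁴/4 = 0.0163766 m⁴.
Centre of pressure: y_p = y_c + I_c/(y_c·A) = 1.5 + 0.0163766/(1.5 × 0.453646) = 1.5 + 0.0240666 = 1.52407 m along the plane.
The resultant acts 0.38 + 0.0240666 = 0.404067 m (along the plate) below the hinge at the top edge, so the moment about the hinge is M = F × 0.404067 = 4.11779 × 0.404067 = 1.66386 kN·m.
A normal force at the bottom, 0.76 m from the hinge, must supply this moment: P = 1.66386/0.76 = 2.18929 kN.

P ≈ 2.189 kN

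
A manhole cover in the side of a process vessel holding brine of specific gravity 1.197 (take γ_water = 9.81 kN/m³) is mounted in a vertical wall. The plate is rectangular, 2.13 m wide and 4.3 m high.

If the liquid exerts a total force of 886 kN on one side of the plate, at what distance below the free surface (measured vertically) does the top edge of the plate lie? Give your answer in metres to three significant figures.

d_top ≈ 6.09 m

γ = 1.197 × 9.81 = 11.74257 kN/m³.
A = 2.13 × 4.3 = 9.159 m².
From F = γ·h_c·A, the centroid depth is h_c = 886/(11.74257 × 9.159) = 8.23801 m.
The centroid lies 4.3/2 = 2.15 m below the top edge, so the top edge sits at h_top = 8.23801 − 2.15 = 6.08801 m below the surface.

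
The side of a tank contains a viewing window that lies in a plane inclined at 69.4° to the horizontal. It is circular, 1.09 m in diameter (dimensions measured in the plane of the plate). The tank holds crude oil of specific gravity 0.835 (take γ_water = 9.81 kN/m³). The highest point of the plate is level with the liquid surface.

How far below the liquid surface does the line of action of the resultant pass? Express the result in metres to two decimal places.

γ = 0.835 × 9.81 = 8.19135 kN/m³.
Let θ = 69.4° be the plate's angle to the horizontal; measure y along the incline from where the plane meets the free surface. Vertical depth h = y·sinθ with sinθ = 0.936060.
The centroid is at the centre, 0.545 m below the top of the plate, so y_c = 0.545 m and h_c = 0.545 × 0.936060 = 0.510153 m.
A = π(0.545)² = 0.933132 m².
Resultant F = γ·h_c·A = 8.19135 × 0.510153 × 0.933132 = 3.89941 kN.
I_c = πr⁴/4 = π × 0.545⁴/4 = 0.0692909 m⁴.
Centre of pressure: y_p = y_c + I_c/(y_c·A) = 0.545 + 0.0692909/(0.545 × 0.933132) = 0.545 + 0.13625 = 0.68125 m along the plane.
Vertically, h_p = y_p·sinθ = 0.68125 × 0.936060 = 0.637691 m.

h_p = 0.64 m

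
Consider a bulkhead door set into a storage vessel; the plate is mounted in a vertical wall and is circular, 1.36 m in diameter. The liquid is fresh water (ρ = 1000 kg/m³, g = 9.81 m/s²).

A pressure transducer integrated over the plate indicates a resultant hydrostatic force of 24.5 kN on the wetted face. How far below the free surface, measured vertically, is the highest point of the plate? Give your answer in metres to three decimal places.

d_top ≈ 1.039 m

γ = ρg = 1000 × 9.81 = 9810 N/m³ = 9.81 kN/m³.
A = π(0.68)² = 1.45267 m².
From F = γ·h_c·A, the centroid depth is h_c = 24.5/(9.81 × 1.45267) = 1.71921 m.
The centroid is at the centre, 0.68 m below the top of the plate, so the highest point sits at h_top = 1.71921 − 0.68 = 1.03921 m below the surface.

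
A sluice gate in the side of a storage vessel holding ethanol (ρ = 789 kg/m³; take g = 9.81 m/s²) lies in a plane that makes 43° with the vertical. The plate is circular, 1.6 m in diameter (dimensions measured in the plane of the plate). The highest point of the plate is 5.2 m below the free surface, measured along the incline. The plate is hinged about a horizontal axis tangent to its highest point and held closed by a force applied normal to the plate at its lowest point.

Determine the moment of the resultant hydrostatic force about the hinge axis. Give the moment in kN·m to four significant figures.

γ = ρg = 789 × 9.81 / 1000 = 7.74009 kN/m³.
The plate makes 43° with the vertical, i.e. θ = 90° − 43° = 47° to the horizontal. Measuring y along the incline from the free-surface line, vertical depth h = y·sinθ with sinθ = 0.731354.
The centroid is at the centre, 0.8 m below the top of the plate, so y_c = 5.2 + 0.8 = 6 m and h_c = 6 × 0.731354 = 4.38812 m.
A = π(0.8)² = 2.01062 m².
Resultant F = γ·h_c·A = 7.74009 × 4.38812 × 2.01062 = 68.2896 kN.
I_c = πr⁴/4 = π × 0.8⁴/4 = 0.321699 m⁴.
Centre of pressure: y_p = y_c + I_c/(y_c·A) = 6 + 0.321699/(6 × 2.01062) = 6 + 0.0266667 = 6.02667 m along the plane.
The resultant acts 0.8 + 0.0266667 = 0.826667 m (along the plate) below the hinge at the top edge, so the moment about the hinge is M = F × 0.826667 = 68.2896 × 0.826667 = 56.4528 kN·m.

M ≈ 56.45 kN·m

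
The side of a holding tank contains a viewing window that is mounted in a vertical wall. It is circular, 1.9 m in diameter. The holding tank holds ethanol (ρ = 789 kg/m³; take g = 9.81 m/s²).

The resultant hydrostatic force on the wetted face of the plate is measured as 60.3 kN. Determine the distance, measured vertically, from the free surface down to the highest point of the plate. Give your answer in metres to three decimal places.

γ = ρg = 789 × 9.81 / 1000 = 7.74009 kN/m³.
A = π(0.95)² = 2.83529 m².
From F = γ·h_c·A, the centroid depth is h_c = 60.3/(7.74009 × 2.83529) = 2.74773 m.
The centroid is at the centre, 0.95 m below the top of the plate, so the highest point sits at h_top = 2.74773 − 0.95 = 1.79773 m below the surface.

d_top ≈ 1.798 m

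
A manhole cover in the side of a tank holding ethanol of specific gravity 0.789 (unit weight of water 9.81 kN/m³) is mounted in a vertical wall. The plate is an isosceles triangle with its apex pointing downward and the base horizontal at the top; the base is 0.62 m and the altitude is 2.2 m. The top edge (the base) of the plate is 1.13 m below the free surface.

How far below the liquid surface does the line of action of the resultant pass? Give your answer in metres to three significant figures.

γ = 0.789 × 9.81 = 7.74009 kN/m³.
With the apex down, the centroid sits h/3 = 2.2/3 = 0.733333 m below the base (the top edge), so the centroid depth is h_c = 1.13 + 0.733333 = 1.86333 m.
A = ½ × 0.62 × 2.2 = 0.682 m².
Resultant F = γ·h_c·A = 7.74009 × 1.86333 × 0.682 = 9.83604 kN.
I_c = b·h³/36 = 0.62 × 2.2³/36 = 0.183382 m⁴.
Centre of pressure: y_p = y_c + I_c/(y_c·A) = 1.86333 + 0.183382/(1.86333 × 0.682) = 1.86333 + 0.144305 = 2.00764 m along the plane.

h_p = 2.01 m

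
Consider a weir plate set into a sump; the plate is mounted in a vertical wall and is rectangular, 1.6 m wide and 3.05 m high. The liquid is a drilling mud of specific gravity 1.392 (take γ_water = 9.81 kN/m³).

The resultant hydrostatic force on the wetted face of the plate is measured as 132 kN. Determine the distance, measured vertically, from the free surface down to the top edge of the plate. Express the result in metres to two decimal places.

γ = 1.392 × 9.81 = 13.65552 kN/m³.
A = 1.6 × 3.05 = 4.88 m².
From F = γ·h_c·A, the centroid depth is h_c = 132/(13.65552 × 4.88) = 1.98082 m.
The centroid lies 3.05/2 = 1.525 m below the top edge, so the top edge sits at h_top = 1.98082 − 1.525 = 0.45582 m below the surface.

d_top ≈ 0.46 m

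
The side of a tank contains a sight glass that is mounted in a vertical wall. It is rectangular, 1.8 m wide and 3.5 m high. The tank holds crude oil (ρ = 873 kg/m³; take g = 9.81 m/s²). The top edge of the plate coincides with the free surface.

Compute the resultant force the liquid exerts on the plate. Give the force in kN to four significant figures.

γ = ρg = 873 × 9.81 / 1000 = 8.56413 kN/m³.
The centroid lies 3.5/2 = 1.75 m below the top edge, so the centroid depth is h_c = 1.75 m.
A = 1.8 × 3.5 = 6.3 m².
Resultant F = γ·h_c·A = 8.56413 × 1.75 × 6.3 = 94.4195 kN.

F ≈ 94.42 kN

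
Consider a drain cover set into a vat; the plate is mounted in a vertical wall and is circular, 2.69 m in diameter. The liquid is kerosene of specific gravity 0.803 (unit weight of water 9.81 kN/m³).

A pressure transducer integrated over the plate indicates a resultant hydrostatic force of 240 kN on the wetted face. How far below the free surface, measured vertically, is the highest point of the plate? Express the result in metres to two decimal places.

γ = 0.803 × 9.81 = 7.87743 kN/m³.
A = π(1.345)² = 5.68322 m².
From F = γ·h_c·A, the centroid depth is h_c = 240/(7.87743 × 5.68322) = 5.36083 m.
The centroid is at the centre, 1.345 m below the top of the plate, so the highest point sits at h_top = 5.36083 − 1.345 = 4.01583 m below the surface.

d_top ≈ 4.02 m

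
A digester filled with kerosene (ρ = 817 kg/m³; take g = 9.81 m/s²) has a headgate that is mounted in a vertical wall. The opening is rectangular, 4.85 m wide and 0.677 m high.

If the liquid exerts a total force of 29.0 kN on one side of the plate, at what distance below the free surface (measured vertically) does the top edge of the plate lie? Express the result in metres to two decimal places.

d_top ≈ 0.76 m

γ = ρg = 817 × 9.81 / 1000 = 8.01477 kN/m³.
A = 4.85 × 0.677 = 3.28345 m².
From F = γ·h_c·A, the centroid depth is h_c = 29.0/(8.01477 × 3.28345) = 1.10199 m.
The centroid lies 0.677/2 = 0.3385 m below the top edge, so the top edge sits at h_top = 1.10199 − 0.3385 = 0.76349 m below the surface.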